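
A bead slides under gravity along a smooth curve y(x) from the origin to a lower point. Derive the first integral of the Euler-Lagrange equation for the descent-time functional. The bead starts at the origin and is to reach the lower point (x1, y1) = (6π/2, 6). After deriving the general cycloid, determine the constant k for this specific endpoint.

The Lagrangian L = sqrt((1 + y'^2) / y) has no explicit x dependence, so the Beltrami identity applies:
    L − y' ∂L/∂y' = C.
Compute ∂L/∂y' = y' / sqrt(y (1 + y'^2)).
Substitute:
    sqrt((1 + y'^2)/y) − y'·y' / sqrt(y (1 + y'^2))
    = (1 + y'^2) / sqrt(y (1 + y'^2)) − y'^2 / sqrt(y (1 + y'^2))
    = 1 / sqrt(y (1 + y'^2)) = C.
Squaring and rearranging gives the first integral
    y (1 + y'^2) = 1/C^2 =: k   (constant).
Solving this first-order ODE by the substitution
    y = (k/2)(1 − cos θ)
yields the cycloid parameterisation
    x(θ) = (k/2)(θ − sin θ),   y(θ) = (k/2)(1 − cos θ).
The constant k is fixed by the endpoint condition.
Now fit the given lower endpoint (x1, y1) = (6π/2, 6). At the bottom of the first arch (θ = π), the parametric equations give
    y(π) = (k/2)(1 − cos π) = k,
    x(π) = (k/2)(π − sin π) = kπ/2.
Matching y(π) = 6 gives k = 6, consistent with x(π) = 6π/2. Therefore the specific cycloid is
    x(θ) = (6/2)(θ − sin θ),   y(θ) = (6/2)(1 − cos θ).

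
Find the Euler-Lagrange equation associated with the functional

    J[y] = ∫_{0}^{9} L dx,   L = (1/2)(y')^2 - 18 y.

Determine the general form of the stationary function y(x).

The Lagrangian is L = (1/2)(y')^2 - 18 y.
∂L/∂y = -18.
∂L/∂y' = y'.
The Euler-Lagrange equation d/dx(∂L/∂y') − ∂L/∂y = 0 becomes:
    y'' + 18 = 0
General solution: y(x) = -9 x^2 + A x + B, where A and B are arbitrary constants fixed by the endpoint conditions.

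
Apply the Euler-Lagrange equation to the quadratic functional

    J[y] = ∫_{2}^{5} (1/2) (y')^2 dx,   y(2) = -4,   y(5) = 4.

The Lagrangian is L = (1/2) (y')^2.
Compute ∂L/∂y = 0, ∂L/∂y' = y'.
The Euler-Lagrange equation d/dx(∂L/∂y') − ∂L/∂y = 0 reduces to
    y'' = 0.
Its general solution is
    y(x) = A x + B,
with A, B fixed by the endpoint conditions.
Applying the endpoint conditions y(2) = -4 and y(5) = 4: solve A·2 + B = -4 and A·5 + B = 4. Subtracting gives A(5 − 2) = 4 − -4, so A = 8/3, and B = -4 − A·2 = -28/3. Therefore
    y(x) = (8/3) x - 28/3.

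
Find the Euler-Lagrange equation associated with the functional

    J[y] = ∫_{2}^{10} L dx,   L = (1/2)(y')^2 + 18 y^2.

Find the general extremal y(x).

The Lagrangian is L = (1/2)(y')^2 + 18 y^2.
∂L/∂y = 36y.
∂L/∂y' = y'.
The Euler-Lagrange equation d/dx(∂L/∂y') − ∂L/∂y = 0 becomes:
    y'' - 36 y = 0
General solution: y(x) = A e^(6x) + B e^(-6x), where A and B are arbitrary constants fixed by the endpoint conditions.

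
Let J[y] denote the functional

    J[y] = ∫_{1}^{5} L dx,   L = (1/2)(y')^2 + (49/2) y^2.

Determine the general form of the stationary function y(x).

The Lagrangian is L = (1/2)(y')^2 + (49/2) y^2.
∂L/∂y = 49y.
∂L/∂y' = y'.
The Euler-Lagrange equation d/dx(∂L/∂y') − ∂L/∂y = 0 becomes:
    y'' - 49 y = 0
General solution: y(x) = A e^(7x) + B e^(-7x), where A and B are arbitrary constants fixed by the endpoint conditions.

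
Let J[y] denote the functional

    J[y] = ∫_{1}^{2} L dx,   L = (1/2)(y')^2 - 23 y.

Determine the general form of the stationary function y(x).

The Lagrangian is L = (1/2)(y')^2 - 23 y.
∂L/∂y = -23.
∂L/∂y' = y'.
The Euler-Lagrange equation d/dx(∂L/∂y') − ∂L/∂y = 0 becomes:
    y'' + 23 = 0
General solution: y(x) = -(23/2) x^2 + A x + B, where A and B are arbitrary constants fixed by the endpoint conditions.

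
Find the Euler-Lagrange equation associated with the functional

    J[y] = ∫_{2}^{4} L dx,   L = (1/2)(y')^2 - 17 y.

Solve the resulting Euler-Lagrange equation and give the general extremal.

The Lagrangian is L = (1/2)(y')^2 - 17 y.
∂L/∂y = -17.
∂L/∂y' = y'.
The Euler-Lagrange equation d/dx(∂L/∂y') − ∂L/∂y = 0 becomes:
    y'' + 17 = 0
General solution: y(x) = -(17/2) x^2 + A x + B, where A and B are arbitrary constants fixed by the endpoint conditions.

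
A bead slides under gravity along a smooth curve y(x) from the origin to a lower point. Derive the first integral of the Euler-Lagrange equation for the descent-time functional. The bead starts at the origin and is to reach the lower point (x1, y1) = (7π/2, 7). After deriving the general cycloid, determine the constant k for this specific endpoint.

The Lagrangian L = sqrt((1 + y'^2) / y) has no explicit x dependence, so the Beltrami identity applies:
    L − y' ∂L/∂y' = C.
Compute ∂L/∂y' = y' / sqrt(y (1 + y'^2)).
Substitute:
    sqrt((1 + y'^2)/y) − y'·y' / sqrt(y (1 + y'^2))
    = (1 + y'^2) / sqrt(y (1 + y'^2)) − y'^2 / sqrt(y (1 + y'^2))
    = 1 / sqrt(y (1 + y'^2)) = C.
Squaring and rearranging gives the first integral
    y (1 + y'^2) = 1/C^2 =: k   (constant).
Solving this first-order ODE by the substitution
    y = (k/2)(1 − cos θ)
yields the cycloid parameterisation
    x(θ) = (k/2)(θ − sin θ),   y(θ) = (k/2)(1 − cos θ).
The constant k is fixed by the endpoint condition.
Now fit the given lower endpoint (x1, y1) = (7π/2, 7). At the bottom of the first arch (θ = π), the parametric equations give
    y(π) = (k/2)(1 − cos π) = k,
    x(π) = (k/2)(π − sin π) = kπ/2.
Matching y(π) = 7 gives k = 7, consistent with x(π) = 7π/2. Therefore the specific cycloid is
    x(θ) = (7/2)(θ − sin θ),   y(θ) = (7/2)(1 − cos θ).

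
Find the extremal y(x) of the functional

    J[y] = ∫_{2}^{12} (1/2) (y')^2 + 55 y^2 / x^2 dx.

The Lagrangian is L = (1/2) (y')^2 + 55 y^2 / x^2.
Compute ∂L/∂y = 110y/x^2, ∂L/∂y' = y'.
The Euler-Lagrange equation d/dx(∂L/∂y') − ∂L/∂y = 0 reduces to
    y'' − 110/x^2 · y = 0  (x > 0).
Its general solution is
    y(x) = A x^11 + B x^(-10),
with A, B fixed by the endpoint conditions.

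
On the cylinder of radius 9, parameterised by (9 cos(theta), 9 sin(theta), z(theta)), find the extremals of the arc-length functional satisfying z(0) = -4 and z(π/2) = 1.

Parameterise the cylinder of radius R = 9 as
    r(θ) = (9 cos θ, 9 sin θ, z(θ)).
The arc-length element is
    ds = sqrt(81 + (dz/dθ)^2) dθ,
so the Lagrangian is L = sqrt(81 + z'^2).
L depends on z' only, not on z or θ, so ∂L/∂z = 0 and
    ∂L/∂z' = z' / sqrt(81 + z'^2).
The Euler-Lagrange equation gives
    d/dθ( z' / sqrt(81 + z'^2) ) = 0,
so z' is constant. Integrating once:
    z(θ) = a θ + b,
a helix on the cylinder (a straight line when the cylinder is unrolled). The constants a, b are determined by the endpoint conditions.
With endpoint conditions z(0) = -4 and z(π/2) = 1: from z(0) = b we get b = -4, and a·π/2 + -4 = 1 gives a = 10/π, so
    z(θ) = (10/π) θ − 4.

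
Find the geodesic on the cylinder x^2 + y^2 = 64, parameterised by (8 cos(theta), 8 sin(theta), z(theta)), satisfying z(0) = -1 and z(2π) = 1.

Parameterise the cylinder of radius R = 8 as
    r(θ) = (8 cos θ, 8 sin θ, z(θ)).
The arc-length element is
    ds = sqrt(64 + (dz/dθ)^2) dθ,
so the Lagrangian is L = sqrt(64 + z'^2).
L depends on z' only, not on z or θ, so ∂L/∂z = 0 and
    ∂L/∂z' = z' / sqrt(64 + z'^2).
The Euler-Lagrange equation gives
    d/dθ( z' / sqrt(64 + z'^2) ) = 0,
so z' is constant. Integrating once:
    z(θ) = a θ + b,
a helix on the cylinder (a straight line when the cylinder is unrolled). The constants a, b are determined by the endpoint conditions.
With endpoint conditions z(0) = -1 and z(2π) = 1: from z(0) = b we get b = -1, and a·2π + -1 = 1 gives a = 1/π, so
    z(θ) = (1/π) θ − 1.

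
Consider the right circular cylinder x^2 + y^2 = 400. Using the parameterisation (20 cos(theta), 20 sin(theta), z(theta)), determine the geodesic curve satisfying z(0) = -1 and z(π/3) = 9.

Parameterise the cylinder of radius R = 20 as
    r(θ) = (20 cos θ, 20 sin θ, z(θ)).
The arc-length element is
    ds = sqrt(400 + (dz/dθ)^2) dθ,
so the Lagrangian is L = sqrt(400 + z'^2).
L depends on z' only, not on z or θ, so ∂L/∂z = 0 and
    ∂L/∂z' = z' / sqrt(400 + z'^2).
The Euler-Lagrange equation gives
    d/dθ( z' / sqrt(400 + z'^2) ) = 0,
so z' is constant. Integrating once:
    z(θ) = a θ + b,
a helix on the cylinder (a straight line when the cylinder is unrolled). The constants a, b are determined by the endpoint conditions.
With endpoint conditions z(0) = -1 and z(π/3) = 9: from z(0) = b we get b = -1, and a·π/3 + -1 = 9 gives a = 30/π, so
    z(θ) = (30/π) θ − 1.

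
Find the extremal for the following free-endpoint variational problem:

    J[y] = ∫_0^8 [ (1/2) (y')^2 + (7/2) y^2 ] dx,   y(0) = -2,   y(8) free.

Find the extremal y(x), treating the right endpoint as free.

The Lagrangian L = (1/2) (y')^2 + (7/2) y^2 gives
    ∂L/∂y = 7 y,   ∂L/∂y' = y'.
Euler-Lagrange: y'' − 7 y = 0.
With k = sqrt(7), the general solution is
    y(x) = A cosh(sqrt(7) x) + B sinh(sqrt(7) x).
Fixed left endpoint y(0) = -2 ⇒ A = -2.
The right endpoint x = 8 is free, so the natural (transversality) condition is ∂L/∂y' |_{x=8} = 0, i.e. y'(8) = 0.
Compute y'(x) = A k sinh(k x) + B k cosh(k x), so
    y'(8) = A k sinh(k·8) + B k cosh(k·8) = 0
    ⇒ B = −A tanh(k·8) = 2 tanh(sqrt(7)·8).
Therefore the extremal is
    y(x) = −2 cosh(sqrt(7) x) + 2 tanh(sqrt(7)·8) sinh(sqrt(7) x).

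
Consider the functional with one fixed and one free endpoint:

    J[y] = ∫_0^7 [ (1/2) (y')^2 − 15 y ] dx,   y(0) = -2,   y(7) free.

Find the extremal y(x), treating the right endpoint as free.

The Lagrangian L = (1/2) (y')^2 − 15 y gives
    ∂L/∂y = −15,   ∂L/∂y' = y'.
Euler-Lagrange: d/dx(y') − (−15) = 0, i.e. y'' + 15 = 0, so
    y(x) = −(15/2) x^2 + C1 x + C2.
Fixed left endpoint y(0) = -2 ⇒ C2 = -2.
The right endpoint x = 7 is free, so the natural (transversality) condition is ∂L/∂y' |_{x=7} = 0, i.e. y'(7) = 0.
Compute y'(x) = −15 x + C1, so y'(7) = −105 + C1 = 0 ⇒ C1 = 105.
Therefore the extremal is
    y(x) = −(15/2) x^2 + 105 x − 2.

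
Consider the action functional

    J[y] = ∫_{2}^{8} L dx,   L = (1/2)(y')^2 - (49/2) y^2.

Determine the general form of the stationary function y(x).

The Lagrangian is L = (1/2)(y')^2 - (49/2) y^2.
∂L/∂y = -49y.
∂L/∂y' = y'.
The Euler-Lagrange equation d/dx(∂L/∂y') − ∂L/∂y = 0 becomes:
    y'' + 49 y = 0
General solution: y(x) = A sin(7x) + B cos(7x), where A and B are arbitrary constants fixed by the endpoint conditions.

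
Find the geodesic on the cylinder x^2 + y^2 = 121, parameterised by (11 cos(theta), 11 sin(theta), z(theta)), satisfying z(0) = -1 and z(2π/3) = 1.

Parameterise the cylinder of radius R = 11 as
    r(θ) = (11 cos θ, 11 sin θ, z(θ)).
The arc-length element is
    ds = sqrt(121 + (dz/dθ)^2) dθ,
so the Lagrangian is L = sqrt(121 + z'^2).
L depends on z' only, not on z or θ, so ∂L/∂z = 0 and
    ∂L/∂z' = z' / sqrt(121 + z'^2).
The Euler-Lagrange equation gives
    d/dθ( z' / sqrt(121 + z'^2) ) = 0,
so z' is constant. Integrating once:
    z(θ) = a θ + b,
a helix on the cylinder (a straight line when the cylinder is unrolled). The constants a, b are determined by the endpoint conditions.
With endpoint conditions z(0) = -1 and z(2π/3) = 1: from z(0) = b we get b = -1, and a·2π/3 + -1 = 1 gives a = 3/π, so
    z(θ) = (3/π) θ − 1.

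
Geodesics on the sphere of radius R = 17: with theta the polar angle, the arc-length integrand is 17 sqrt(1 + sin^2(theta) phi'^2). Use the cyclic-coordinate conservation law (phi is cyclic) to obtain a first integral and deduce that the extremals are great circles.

On the sphere of radius R = 17 with spherical coordinates (θ, φ), the induced metric is
    ds^2 = 289(dθ^2 + sin^2(θ) dφ^2).
Parameterise by θ; the arc-length functional is
    J[φ] = ∫ 17 sqrt(1 + sin^2(θ) (dφ/dθ)^2) dθ,
so L = 17 sqrt(1 + sin^2(θ) φ'^2). Compute
    ∂L/∂φ = 0  (L has no explicit φ dependence),
    ∂L/∂φ' = 17 sin^2(θ) φ' / sqrt(1 + sin^2(θ) φ'^2).
Since ∂L/∂φ = 0, the Euler-Lagrange equation
    d/dθ(∂L/∂φ') − ∂L/∂φ = 0
reduces to d/dθ(∂L/∂φ') = 0, i.e. the momentum conjugate to φ is conserved:
    17 sin^2(θ) φ' / sqrt(1 + sin^2(θ) φ'^2) = C.
The overall factor of 17 is constant, so dividing through gives Clairaut's relation sin^2(θ) φ' / sqrt(1 + sin^2(θ) φ'^2) = C' (with C' = C/17). Solving for φ' and integrating gives the great-circle family
    cot(θ) = A cos(φ − φ_0),
i.e. the intersection of the sphere with a plane through the origin. The two constants A and φ_0 (equivalently C and one phase) are fixed by the two endpoint conditions.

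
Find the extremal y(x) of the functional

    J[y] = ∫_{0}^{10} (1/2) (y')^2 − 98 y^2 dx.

The Lagrangian is L = (1/2) (y')^2 − 98 y^2.
Compute ∂L/∂y = -196y, ∂L/∂y' = y'.
The Euler-Lagrange equation d/dx(∂L/∂y') − ∂L/∂y = 0 reduces to
    y'' + 196 y = 0.
Its general solution is
    y(x) = A sin(14x) + B cos(14x),
with A, B fixed by the endpoint conditions.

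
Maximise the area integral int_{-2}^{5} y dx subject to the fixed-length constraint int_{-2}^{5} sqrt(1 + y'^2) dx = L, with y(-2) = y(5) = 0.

Set up the augmented Lagrangian using a multiplier λ for the length constraint:
    F(y, y') = y − λ sqrt(1 + y'^2).
F has no explicit x dependence, so the Beltrami identity yields a first integral
    F − y' ∂F/∂y' = C.
Compute ∂F/∂y' = −λ y' / sqrt(1 + y'^2). Then
    y − λ sqrt(1 + y'^2) + λ y'^2 / sqrt(1 + y'^2) = C
    ⇒  y − λ / sqrt(1 + y'^2) = C.
Solving for y' and integrating gives
    (x − a)^2 + (y − b)^2 = λ^2,
a circular arc of radius λ. The constants a, b are determined by the endpoint conditions y(-2) = y(5) = 0, and λ is fixed implicitly by the length constraint
    ∫_{-2}^{5} sqrt(1 + y'^2) dx = L.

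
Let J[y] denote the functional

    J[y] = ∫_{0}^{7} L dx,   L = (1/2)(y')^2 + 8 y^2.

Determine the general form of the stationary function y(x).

The Lagrangian is L = (1/2)(y')^2 + 8 y^2.
∂L/∂y = 16y.
∂L/∂y' = y'.
The Euler-Lagrange equation d/dx(∂L/∂y') − ∂L/∂y = 0 becomes:
    y'' - 16 y = 0
General solution: y(x) = A e^(4x) + B e^(-4x), where A and B are arbitrary constants fixed by the endpoint conditions.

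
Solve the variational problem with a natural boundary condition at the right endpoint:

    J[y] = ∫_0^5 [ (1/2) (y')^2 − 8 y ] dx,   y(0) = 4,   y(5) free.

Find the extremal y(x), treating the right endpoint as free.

The Lagrangian L = (1/2) (y')^2 − 8 y gives
    ∂L/∂y = −8,   ∂L/∂y' = y'.
Euler-Lagrange: d/dx(y') − (−8) = 0, i.e. y'' + 8 = 0, so
    y(x) = −(8/2) x^2 + C1 x + C2.
Fixed left endpoint y(0) = 4 ⇒ C2 = 4.
The right endpoint x = 5 is free, so the natural (transversality) condition is ∂L/∂y' |_{x=5} = 0, i.e. y'(5) = 0.
Compute y'(x) = −8 x + C1, so y'(5) = −40 + C1 = 0 ⇒ C1 = 40.
Therefore the extremal is
    y(x) = −4 x^2 + 40 x + 4.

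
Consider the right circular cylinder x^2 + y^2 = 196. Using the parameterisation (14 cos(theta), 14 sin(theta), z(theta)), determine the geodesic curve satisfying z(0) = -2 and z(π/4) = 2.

Parameterise the cylinder of radius R = 14 as
    r(θ) = (14 cos θ, 14 sin θ, z(θ)).
The arc-length element is
    ds = sqrt(196 + (dz/dθ)^2) dθ,
so the Lagrangian is L = sqrt(196 + z'^2).
L depends on z' only, not on z or θ, so ∂L/∂z = 0 and
    ∂L/∂z' = z' / sqrt(196 + z'^2).
The Euler-Lagrange equation gives
    d/dθ( z' / sqrt(196 + z'^2) ) = 0,
so z' is constant. Integrating once:
    z(θ) = a θ + b,
a helix on the cylinder (a straight line when the cylinder is unrolled). The constants a, b are determined by the endpoint conditions.
With endpoint conditions z(0) = -2 and z(π/4) = 2: from z(0) = b we get b = -2, and a·π/4 + -2 = 2 gives a = 16/π, so
    z(θ) = (16/π) θ − 2.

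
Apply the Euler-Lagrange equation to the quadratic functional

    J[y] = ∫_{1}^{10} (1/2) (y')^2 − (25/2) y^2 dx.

The Lagrangian is L = (1/2) (y')^2 − (25/2) y^2.
Compute ∂L/∂y = -25y, ∂L/∂y' = y'.
The Euler-Lagrange equation d/dx(∂L/∂y') − ∂L/∂y = 0 reduces to
    y'' + 25 y = 0.
Its general solution is
    y(x) = A sin(5x) + B cos(5x),
with A, B fixed by the endpoint conditions.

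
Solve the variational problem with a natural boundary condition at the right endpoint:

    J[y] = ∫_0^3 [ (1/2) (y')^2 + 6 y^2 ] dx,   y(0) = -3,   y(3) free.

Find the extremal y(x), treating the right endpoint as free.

The Lagrangian L = (1/2) (y')^2 + 6 y^2 gives
    ∂L/∂y = 12 y,   ∂L/∂y' = y'.
Euler-Lagrange: y'' − 12 y = 0.
With k = sqrt(12), the general solution is
    y(x) = A cosh(sqrt(12) x) + B sinh(sqrt(12) x).
Fixed left endpoint y(0) = -3 ⇒ A = -3.
The right endpoint x = 3 is free, so the natural (transversality) condition is ∂L/∂y' |_{x=3} = 0, i.e. y'(3) = 0.
Compute y'(x) = A k sinh(k x) + B k cosh(k x), so
    y'(3) = A k sinh(k·3) + B k cosh(k·3) = 0
    ⇒ B = −A tanh(k·3) = 3 tanh(sqrt(12)·3).
Therefore the extremal is
    y(x) = −3 cosh(sqrt(12) x) + 3 tanh(sqrt(12)·3) sinh(sqrt(12) x).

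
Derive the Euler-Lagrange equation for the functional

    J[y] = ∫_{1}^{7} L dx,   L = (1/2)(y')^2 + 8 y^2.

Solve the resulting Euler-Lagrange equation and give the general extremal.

The Lagrangian is L = (1/2)(y')^2 + 8 y^2.
∂L/∂y = 16y.
∂L/∂y' = y'.
The Euler-Lagrange equation d/dx(∂L/∂y') − ∂L/∂y = 0 becomes:
    y'' - 16 y = 0
General solution: y(x) = A e^(4x) + B e^(-4x), where A and B are arbitrary constants fixed by the endpoint conditions.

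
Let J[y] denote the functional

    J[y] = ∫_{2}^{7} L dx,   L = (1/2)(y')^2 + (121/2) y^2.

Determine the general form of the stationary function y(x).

The Lagrangian is L = (1/2)(y')^2 + (121/2) y^2.
∂L/∂y = 121y.
∂L/∂y' = y'.
The Euler-Lagrange equation d/dx(∂L/∂y') − ∂L/∂y = 0 becomes:
    y'' - 121 y = 0
General solution: y(x) = A e^(11x) + B e^(-11x), where A and B are arbitrary constants fixed by the endpoint conditions.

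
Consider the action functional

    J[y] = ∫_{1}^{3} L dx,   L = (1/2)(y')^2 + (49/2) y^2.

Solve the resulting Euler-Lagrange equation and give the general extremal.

The Lagrangian is L = (1/2)(y')^2 + (49/2) y^2.
∂L/∂y = 49y.
∂L/∂y' = y'.
The Euler-Lagrange equation d/dx(∂L/∂y') − ∂L/∂y = 0 becomes:
    y'' - 49 y = 0
General solution: y(x) = A e^(7x) + B e^(-7x), where A and B are arbitrary constants fixed by the endpoint conditions.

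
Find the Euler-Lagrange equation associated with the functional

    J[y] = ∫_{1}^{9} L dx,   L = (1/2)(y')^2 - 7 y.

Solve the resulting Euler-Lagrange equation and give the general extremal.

The Lagrangian is L = (1/2)(y')^2 - 7 y.
∂L/∂y = -7.
∂L/∂y' = y'.
The Euler-Lagrange equation d/dx(∂L/∂y') − ∂L/∂y = 0 becomes:
    y'' + 7 = 0
General solution: y(x) = -(7/2) x^2 + A x + B, where A and B are arbitrary constants fixed by the endpoint conditions.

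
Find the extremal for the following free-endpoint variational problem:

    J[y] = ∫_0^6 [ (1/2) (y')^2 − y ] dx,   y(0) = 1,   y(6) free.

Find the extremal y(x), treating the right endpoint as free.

The Lagrangian L = (1/2) (y')^2 − y gives
    ∂L/∂y = −1,   ∂L/∂y' = y'.
Euler-Lagrange: d/dx(y') − (−1) = 0, i.e. y'' + 1 = 0, so
    y(x) = −(1/2) x^2 + C1 x + C2.
Fixed left endpoint y(0) = 1 ⇒ C2 = 1.
The right endpoint x = 6 is free, so the natural (transversality) condition is ∂L/∂y' |_{x=6} = 0, i.e. y'(6) = 0.
Compute y'(x) = −1 x + C1, so y'(6) = −6 + C1 = 0 ⇒ C1 = 6.
Therefore the extremal is
    y(x) = −x^2/2 + 6 x + 1.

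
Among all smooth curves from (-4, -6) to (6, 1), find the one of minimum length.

Arc-length functional: J[y] = ∫ sqrt(1 + (y')^2) dx.
Lagrangian L = sqrt(1 + (y')^2) has no explicit y dependence, so ∂L/∂y = 0 and the Euler-Lagrange equation gives
    d/dx( y' / sqrt(1 + (y')^2) ) = 0  ⇒  y' / sqrt(1 + (y')^2) = const.
Hence y' is constant, so y(x) is affine.
Fitting the endpoints (-4, -6) and (6, 1):
    slope m = (1 − (-6)) / (6 − (-4)) = 7/10,
    intercept c = (-6) − m·(-4) = -16/5.
Extremal: y(x) = (7/10) x - 16/5.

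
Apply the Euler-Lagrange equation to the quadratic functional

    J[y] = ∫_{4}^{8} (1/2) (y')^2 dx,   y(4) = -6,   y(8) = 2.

The Lagrangian is L = (1/2) (y')^2.
Compute ∂L/∂y = 0, ∂L/∂y' = y'.
The Euler-Lagrange equation d/dx(∂L/∂y') − ∂L/∂y = 0 reduces to
    y'' = 0.
Its general solution is
    y(x) = A x + B,
with A, B fixed by the endpoint conditions.
Applying the endpoint conditions y(4) = -6 and y(8) = 2: solve A·4 + B = -6 and A·8 + B = 2. Subtracting gives A(8 − 4) = 2 − -6, so A = 2, and B = -6 − A·4 = -14. Therefore
    y(x) = 2 x - 14.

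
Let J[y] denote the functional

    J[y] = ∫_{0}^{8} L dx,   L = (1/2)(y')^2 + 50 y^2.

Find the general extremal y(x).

The Lagrangian is L = (1/2)(y')^2 + 50 y^2.
∂L/∂y = 100y.
∂L/∂y' = y'.
The Euler-Lagrange equation d/dx(∂L/∂y') − ∂L/∂y = 0 becomes:
    y'' - 100 y = 0
General solution: y(x) = A e^(10x) + B e^(-10x), where A and B are arbitrary constants fixed by the endpoint conditions.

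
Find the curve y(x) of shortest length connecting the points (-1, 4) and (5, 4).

Arc-length functional: J[y] = ∫ sqrt(1 + (y')^2) dx.
Lagrangian L = sqrt(1 + (y')^2) has no explicit y dependence, so ∂L/∂y = 0 and the Euler-Lagrange equation gives
    d/dx( y' / sqrt(1 + (y')^2) ) = 0  ⇒  y' / sqrt(1 + (y')^2) = const.
Hence y' is constant, so y(x) is affine.
Fitting the endpoints (-1, 4) and (5, 4):
    slope m = (4 − 4) / (5 − (-1)) = 0,
    intercept c = 4 − m·(-1) = 4.
Extremal: y(x) = 4.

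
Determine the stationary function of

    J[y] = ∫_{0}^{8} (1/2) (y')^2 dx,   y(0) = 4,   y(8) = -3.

The Lagrangian is L = (1/2) (y')^2.
Compute ∂L/∂y = 0, ∂L/∂y' = y'.
The Euler-Lagrange equation d/dx(∂L/∂y') − ∂L/∂y = 0 reduces to
    y'' = 0.
Its general solution is
    y(x) = A x + B,
with A, B fixed by the endpoint conditions.
Applying the endpoint conditions y(0) = 4 and y(8) = -3: solve A·0 + B = 4 and A·8 + B = -3. Subtracting gives A(8 − 0) = -3 − 4, so A = -7/8, and B = 4 − A·0 = 4. Therefore
    y(x) = (-7/8) x + 4.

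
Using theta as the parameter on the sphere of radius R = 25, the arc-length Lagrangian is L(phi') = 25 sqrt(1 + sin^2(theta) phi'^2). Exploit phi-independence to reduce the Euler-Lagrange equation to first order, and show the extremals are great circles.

On the sphere of radius R = 25 with spherical coordinates (θ, φ), the induced metric is
    ds^2 = 625(dθ^2 + sin^2(θ) dφ^2).
Parameterise by θ; the arc-length functional is
    J[φ] = ∫ 25 sqrt(1 + sin^2(θ) (dφ/dθ)^2) dθ,
so L = 25 sqrt(1 + sin^2(θ) φ'^2). Compute
    ∂L/∂φ = 0  (L has no explicit φ dependence),
    ∂L/∂φ' = 25 sin^2(θ) φ' / sqrt(1 + sin^2(θ) φ'^2).
Since ∂L/∂φ = 0, the Euler-Lagrange equation
    d/dθ(∂L/∂φ') − ∂L/∂φ = 0
reduces to d/dθ(∂L/∂φ') = 0, i.e. the momentum conjugate to φ is conserved:
    25 sin^2(θ) φ' / sqrt(1 + sin^2(θ) φ'^2) = C.
The overall factor of 25 is constant, so dividing through gives Clairaut's relation sin^2(θ) φ' / sqrt(1 + sin^2(θ) φ'^2) = C' (with C' = C/25). Solving for φ' and integrating gives the great-circle family
    cot(θ) = A cos(φ − φ_0),
i.e. the intersection of the sphere with a plane through the origin. The two constants A and φ_0 (equivalently C and one phase) are fixed by the two endpoint conditions.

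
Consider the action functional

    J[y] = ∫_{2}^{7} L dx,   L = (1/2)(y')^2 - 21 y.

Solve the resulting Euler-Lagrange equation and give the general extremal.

The Lagrangian is L = (1/2)(y')^2 - 21 y.
∂L/∂y = -21.
∂L/∂y' = y'.
The Euler-Lagrange equation d/dx(∂L/∂y') − ∂L/∂y = 0 becomes:
    y'' + 21 = 0
General solution: y(x) = -(21/2) x^2 + A x + B, where A and B are arbitrary constants fixed by the endpoint conditions.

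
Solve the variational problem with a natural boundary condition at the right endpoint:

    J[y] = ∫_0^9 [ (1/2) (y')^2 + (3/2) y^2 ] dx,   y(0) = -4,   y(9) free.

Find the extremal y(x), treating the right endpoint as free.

The Lagrangian L = (1/2) (y')^2 + (3/2) y^2 gives
    ∂L/∂y = 3 y,   ∂L/∂y' = y'.
Euler-Lagrange: y'' − 3 y = 0.
With k = sqrt(3), the general solution is
    y(x) = A cosh(sqrt(3) x) + B sinh(sqrt(3) x).
Fixed left endpoint y(0) = -4 ⇒ A = -4.
The right endpoint x = 9 is free, so the natural (transversality) condition is ∂L/∂y' |_{x=9} = 0, i.e. y'(9) = 0.
Compute y'(x) = A k sinh(k x) + B k cosh(k x), so
    y'(9) = A k sinh(k·9) + B k cosh(k·9) = 0
    ⇒ B = −A tanh(k·9) = 4 tanh(sqrt(3)·9).
Therefore the extremal is
    y(x) = −4 cosh(sqrt(3) x) + 4 tanh(sqrt(3)·9) sinh(sqrt(3) x).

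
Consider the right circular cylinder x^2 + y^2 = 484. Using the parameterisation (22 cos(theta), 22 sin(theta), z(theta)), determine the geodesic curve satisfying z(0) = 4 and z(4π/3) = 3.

Parameterise the cylinder of radius R = 22 as
    r(θ) = (22 cos θ, 22 sin θ, z(θ)).
The arc-length element is
    ds = sqrt(484 + (dz/dθ)^2) dθ,
so the Lagrangian is L = sqrt(484 + z'^2).
L depends on z' only, not on z or θ, so ∂L/∂z = 0 and
    ∂L/∂z' = z' / sqrt(484 + z'^2).
The Euler-Lagrange equation gives
    d/dθ( z' / sqrt(484 + z'^2) ) = 0,
so z' is constant. Integrating once:
    z(θ) = a θ + b,
a helix on the cylinder (a straight line when the cylinder is unrolled). The constants a, b are determined by the endpoint conditions.
With endpoint conditions z(0) = 4 and z(4π/3) = 3: from z(0) = b we get b = 4, and a·4π/3 + 4 = 3 gives a = -3/(4π), so
    z(θ) = (-3/(4π)) θ + 4.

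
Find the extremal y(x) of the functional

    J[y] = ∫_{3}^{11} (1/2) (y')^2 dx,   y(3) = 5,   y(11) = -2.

The Lagrangian is L = (1/2) (y')^2.
Compute ∂L/∂y = 0, ∂L/∂y' = y'.
The Euler-Lagrange equation d/dx(∂L/∂y') − ∂L/∂y = 0 reduces to
    y'' = 0.
Its general solution is
    y(x) = A x + B,
with A, B fixed by the endpoint conditions.
Applying the endpoint conditions y(3) = 5 and y(11) = -2: solve A·3 + B = 5 and A·11 + B = -2. Subtracting gives A(11 − 3) = -2 − 5, so A = -7/8, and B = 5 − A·3 = 61/8. Therefore
    y(x) = (-7/8) x + 61/8.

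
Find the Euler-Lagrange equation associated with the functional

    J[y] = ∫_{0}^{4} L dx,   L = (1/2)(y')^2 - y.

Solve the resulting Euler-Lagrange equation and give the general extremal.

The Lagrangian is L = (1/2)(y')^2 - y.
∂L/∂y = -1.
∂L/∂y' = y'.
The Euler-Lagrange equation d/dx(∂L/∂y') − ∂L/∂y = 0 becomes:
    y'' + 1 = 0
General solution: y(x) = -x^2/2 + A x + B, where A and B are arbitrary constants fixed by the endpoint conditions.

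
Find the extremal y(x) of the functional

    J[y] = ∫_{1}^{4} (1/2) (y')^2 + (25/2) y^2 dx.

The Lagrangian is L = (1/2) (y')^2 + (25/2) y^2.
Compute ∂L/∂y = 25y, ∂L/∂y' = y'.
The Euler-Lagrange equation d/dx(∂L/∂y') − ∂L/∂y = 0 reduces to
    y'' − 25 y = 0.
Its general solution is
    y(x) = A e^(5x) + B e^(−5x),
with A, B fixed by the endpoint conditions.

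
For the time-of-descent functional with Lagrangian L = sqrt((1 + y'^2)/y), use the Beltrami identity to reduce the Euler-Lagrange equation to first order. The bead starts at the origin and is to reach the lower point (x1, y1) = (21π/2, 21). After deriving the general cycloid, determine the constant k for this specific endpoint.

The Lagrangian L = sqrt((1 + y'^2) / y) has no explicit x dependence, so the Beltrami identity applies:
    L − y' ∂L/∂y' = C.
Compute ∂L/∂y' = y' / sqrt(y (1 + y'^2)).
Substitute:
    sqrt((1 + y'^2)/y) − y'·y' / sqrt(y (1 + y'^2))
    = (1 + y'^2) / sqrt(y (1 + y'^2)) − y'^2 / sqrt(y (1 + y'^2))
    = 1 / sqrt(y (1 + y'^2)) = C.
Squaring and rearranging gives the first integral
    y (1 + y'^2) = 1/C^2 =: k   (constant).
Solving this first-order ODE by the substitution
    y = (k/2)(1 − cos θ)
yields the cycloid parameterisation
    x(θ) = (k/2)(θ − sin θ),   y(θ) = (k/2)(1 − cos θ).
The constant k is fixed by the endpoint condition.
Now fit the given lower endpoint (x1, y1) = (21π/2, 21). At the bottom of the first arch (θ = π), the parametric equations give
    y(π) = (k/2)(1 − cos π) = k,
    x(π) = (k/2)(π − sin π) = kπ/2.
Matching y(π) = 21 gives k = 21, consistent with x(π) = 21π/2. Therefore the specific cycloid is
    x(θ) = (21/2)(θ − sin θ),   y(θ) = (21/2)(1 − cos θ).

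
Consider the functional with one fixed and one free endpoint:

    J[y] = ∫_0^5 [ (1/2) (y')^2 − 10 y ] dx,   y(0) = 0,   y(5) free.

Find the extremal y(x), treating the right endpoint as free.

The Lagrangian L = (1/2) (y')^2 − 10 y gives
    ∂L/∂y = −10,   ∂L/∂y' = y'.
Euler-Lagrange: d/dx(y') − (−10) = 0, i.e. y'' + 10 = 0, so
    y(x) = −(10/2) x^2 + C1 x + C2.
Fixed left endpoint y(0) = 0 ⇒ C2 = 0.
The right endpoint x = 5 is free, so the natural (transversality) condition is ∂L/∂y' |_{x=5} = 0, i.e. y'(5) = 0.
Compute y'(x) = −10 x + C1, so y'(5) = −50 + C1 = 0 ⇒ C1 = 50.
Therefore the extremal is
    y(x) = −5 x^2 + 50 x.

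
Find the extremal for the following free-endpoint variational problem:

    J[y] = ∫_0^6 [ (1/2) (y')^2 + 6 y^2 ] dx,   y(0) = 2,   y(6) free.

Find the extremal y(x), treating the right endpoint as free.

The Lagrangian L = (1/2) (y')^2 + 6 y^2 gives
    ∂L/∂y = 12 y,   ∂L/∂y' = y'.
Euler-Lagrange: y'' − 12 y = 0.
With k = sqrt(12), the general solution is
    y(x) = A cosh(sqrt(12) x) + B sinh(sqrt(12) x).
Fixed left endpoint y(0) = 2 ⇒ A = 2.
The right endpoint x = 6 is free, so the natural (transversality) condition is ∂L/∂y' |_{x=6} = 0, i.e. y'(6) = 0.
Compute y'(x) = A k sinh(k x) + B k cosh(k x), so
    y'(6) = A k sinh(k·6) + B k cosh(k·6) = 0
    ⇒ B = −A tanh(k·6) = − 2 tanh(sqrt(12)·6).
Therefore the extremal is
    y(x) = 2 cosh(sqrt(12) x) − 2 tanh(sqrt(12)·6) sinh(sqrt(12) x).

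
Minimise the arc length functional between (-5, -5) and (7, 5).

Arc-length functional: J[y] = ∫ sqrt(1 + (y')^2) dx.
Lagrangian L = sqrt(1 + (y')^2) has no explicit y dependence, so ∂L/∂y = 0 and the Euler-Lagrange equation gives
    d/dx( y' / sqrt(1 + (y')^2) ) = 0  ⇒  y' / sqrt(1 + (y')^2) = const.
Hence y' is constant, so y(x) is affine.
Fitting the endpoints (-5, -5) and (7, 5):
    slope m = (5 − (-5)) / (7 − (-5)) = 5/6,
    intercept c = (-5) − m·(-5) = -5/6.
Extremal: y(x) = (5/6) x - 5/6.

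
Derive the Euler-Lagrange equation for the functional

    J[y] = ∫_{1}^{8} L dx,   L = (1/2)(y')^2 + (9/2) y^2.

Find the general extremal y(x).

The Lagrangian is L = (1/2)(y')^2 + (9/2) y^2.
∂L/∂y = 9y.
∂L/∂y' = y'.
The Euler-Lagrange equation d/dx(∂L/∂y') − ∂L/∂y = 0 becomes:
    y'' - 9 y = 0
General solution: y(x) = A e^(3x) + B e^(-3x), where A and B are arbitrary constants fixed by the endpoint conditions.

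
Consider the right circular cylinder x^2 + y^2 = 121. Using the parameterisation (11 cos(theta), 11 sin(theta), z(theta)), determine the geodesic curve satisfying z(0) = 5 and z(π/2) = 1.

Parameterise the cylinder of radius R = 11 as
    r(θ) = (11 cos θ, 11 sin θ, z(θ)).
The arc-length element is
    ds = sqrt(121 + (dz/dθ)^2) dθ,
so the Lagrangian is L = sqrt(121 + z'^2).
L depends on z' only, not on z or θ, so ∂L/∂z = 0 and
    ∂L/∂z' = z' / sqrt(121 + z'^2).
The Euler-Lagrange equation gives
    d/dθ( z' / sqrt(121 + z'^2) ) = 0,
so z' is constant. Integrating once:
    z(θ) = a θ + b,
a helix on the cylinder (a straight line when the cylinder is unrolled). The constants a, b are determined by the endpoint conditions.
With endpoint conditions z(0) = 5 and z(π/2) = 1: from z(0) = b we get b = 5, and a·π/2 + 5 = 1 gives a = -8/π, so
    z(θ) = (-8/π) θ + 5.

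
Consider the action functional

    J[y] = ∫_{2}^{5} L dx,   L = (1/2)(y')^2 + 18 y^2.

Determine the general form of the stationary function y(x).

The Lagrangian is L = (1/2)(y')^2 + 18 y^2.
∂L/∂y = 36y.
∂L/∂y' = y'.
The Euler-Lagrange equation d/dx(∂L/∂y') − ∂L/∂y = 0 becomes:
    y'' - 36 y = 0
General solution: y(x) = A e^(6x) + B e^(-6x), where A and B are arbitrary constants fixed by the endpoint conditions.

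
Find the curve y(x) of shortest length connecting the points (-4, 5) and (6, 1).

Arc-length functional: J[y] = ∫ sqrt(1 + (y')^2) dx.
Lagrangian L = sqrt(1 + (y')^2) has no explicit y dependence, so ∂L/∂y = 0 and the Euler-Lagrange equation gives
    d/dx( y' / sqrt(1 + (y')^2) ) = 0  ⇒  y' / sqrt(1 + (y')^2) = const.
Hence y' is constant, so y(x) is affine.
Fitting the endpoints (-4, 5) and (6, 1):
    slope m = (1 − 5) / (6 − (-4)) = -2/5,
    intercept c = 5 − m·(-4) = 17/5.
Extremal: y(x) = (-2/5) x + 17/5.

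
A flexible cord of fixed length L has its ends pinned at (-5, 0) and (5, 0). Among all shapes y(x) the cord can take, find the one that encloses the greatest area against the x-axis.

Set up the augmented Lagrangian using a multiplier λ for the length constraint:
    F(y, y') = y − λ sqrt(1 + y'^2).
F has no explicit x dependence, so the Beltrami identity yields a first integral
    F − y' ∂F/∂y' = C.
Compute ∂F/∂y' = −λ y' / sqrt(1 + y'^2). Then
    y − λ sqrt(1 + y'^2) + λ y'^2 / sqrt(1 + y'^2) = C
    ⇒  y − λ / sqrt(1 + y'^2) = C.
Solving for y' and integrating gives
    (x − a)^2 + (y − b)^2 = λ^2,
a circular arc of radius λ. The constants a, b are determined by the endpoint conditions y(-5) = y(5) = 0, and λ is fixed implicitly by the length constraint
    ∫_{-5}^{5} sqrt(1 + y'^2) dx = L.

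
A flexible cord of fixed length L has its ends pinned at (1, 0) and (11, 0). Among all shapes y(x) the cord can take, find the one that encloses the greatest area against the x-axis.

Set up the augmented Lagrangian using a multiplier λ for the length constraint:
    F(y, y') = y − λ sqrt(1 + y'^2).
F has no explicit x dependence, so the Beltrami identity yields a first integral
    F − y' ∂F/∂y' = C.
Compute ∂F/∂y' = −λ y' / sqrt(1 + y'^2). Then
    y − λ sqrt(1 + y'^2) + λ y'^2 / sqrt(1 + y'^2) = C
    ⇒  y − λ / sqrt(1 + y'^2) = C.
Solving for y' and integrating gives
    (x − a)^2 + (y − b)^2 = λ^2,
a circular arc of radius λ. The constants a, b are determined by the endpoint conditions y(1) = y(11) = 0, and λ is fixed implicitly by the length constraint
    ∫_{1}^{11} sqrt(1 + y'^2) dx = L.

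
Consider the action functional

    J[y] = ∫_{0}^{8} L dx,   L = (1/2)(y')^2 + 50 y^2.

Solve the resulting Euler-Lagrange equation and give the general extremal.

The Lagrangian is L = (1/2)(y')^2 + 50 y^2.
∂L/∂y = 100y.
∂L/∂y' = y'.
The Euler-Lagrange equation d/dx(∂L/∂y') − ∂L/∂y = 0 becomes:
    y'' - 100 y = 0
General solution: y(x) = A e^(10x) + B e^(-10x), where A and B are arbitrary constants fixed by the endpoint conditions.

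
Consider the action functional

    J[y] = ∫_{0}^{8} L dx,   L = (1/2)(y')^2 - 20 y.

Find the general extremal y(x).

The Lagrangian is L = (1/2)(y')^2 - 20 y.
∂L/∂y = -20.
∂L/∂y' = y'.
The Euler-Lagrange equation d/dx(∂L/∂y') − ∂L/∂y = 0 becomes:
    y'' + 20 = 0
General solution: y(x) = -10 x^2 + A x + B, where A and B are arbitrary constants fixed by the endpoint conditions.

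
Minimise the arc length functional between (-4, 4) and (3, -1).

Arc-length functional: J[y] = ∫ sqrt(1 + (y')^2) dx.
Lagrangian L = sqrt(1 + (y')^2) has no explicit y dependence, so ∂L/∂y = 0 and the Euler-Lagrange equation gives
    d/dx( y' / sqrt(1 + (y')^2) ) = 0  ⇒  y' / sqrt(1 + (y')^2) = const.
Hence y' is constant, so y(x) is affine.
Fitting the endpoints (-4, 4) and (3, -1):
    slope m = ((-1) − 4) / (3 − (-4)) = -5/7,
    intercept c = 4 − m·(-4) = 8/7.
Extremal: y(x) = (-5/7) x + 8/7.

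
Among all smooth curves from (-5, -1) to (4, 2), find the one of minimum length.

Arc-length functional: J[y] = ∫ sqrt(1 + (y')^2) dx.
Lagrangian L = sqrt(1 + (y')^2) has no explicit y dependence, so ∂L/∂y = 0 and the Euler-Lagrange equation gives
    d/dx( y' / sqrt(1 + (y')^2) ) = 0  ⇒  y' / sqrt(1 + (y')^2) = const.
Hence y' is constant, so y(x) is affine.
Fitting the endpoints (-5, -1) and (4, 2):
    slope m = (2 − (-1)) / (4 − (-5)) = 1/3,
    intercept c = (-1) − m·(-5) = 2/3.
Extremal: y(x) = (1/3) x + 2/3.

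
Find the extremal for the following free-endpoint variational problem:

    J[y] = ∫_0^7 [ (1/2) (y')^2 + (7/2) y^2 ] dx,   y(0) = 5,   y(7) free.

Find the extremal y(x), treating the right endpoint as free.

The Lagrangian L = (1/2) (y')^2 + (7/2) y^2 gives
    ∂L/∂y = 7 y,   ∂L/∂y' = y'.
Euler-Lagrange: y'' − 7 y = 0.
With k = sqrt(7), the general solution is
    y(x) = A cosh(sqrt(7) x) + B sinh(sqrt(7) x).
Fixed left endpoint y(0) = 5 ⇒ A = 5.
The right endpoint x = 7 is free, so the natural (transversality) condition is ∂L/∂y' |_{x=7} = 0, i.e. y'(7) = 0.
Compute y'(x) = A k sinh(k x) + B k cosh(k x), so
    y'(7) = A k sinh(k·7) + B k cosh(k·7) = 0
    ⇒ B = −A tanh(k·7) = − 5 tanh(sqrt(7)·7).
Therefore the extremal is
    y(x) = 5 cosh(sqrt(7) x) − 5 tanh(sqrt(7)·7) sinh(sqrt(7) x).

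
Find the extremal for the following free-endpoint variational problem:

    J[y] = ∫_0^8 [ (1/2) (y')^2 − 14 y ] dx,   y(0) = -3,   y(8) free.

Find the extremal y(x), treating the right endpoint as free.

The Lagrangian L = (1/2) (y')^2 − 14 y gives
    ∂L/∂y = −14,   ∂L/∂y' = y'.
Euler-Lagrange: d/dx(y') − (−14) = 0, i.e. y'' + 14 = 0, so
    y(x) = −(14/2) x^2 + C1 x + C2.
Fixed left endpoint y(0) = -3 ⇒ C2 = -3.
The right endpoint x = 8 is free, so the natural (transversality) condition is ∂L/∂y' |_{x=8} = 0, i.e. y'(8) = 0.
Compute y'(x) = −14 x + C1, so y'(8) = −112 + C1 = 0 ⇒ C1 = 112.
Therefore the extremal is
    y(x) = −7 x^2 + 112 x − 3.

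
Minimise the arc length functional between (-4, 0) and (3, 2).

Arc-length functional: J[y] = ∫ sqrt(1 + (y')^2) dx.
Lagrangian L = sqrt(1 + (y')^2) has no explicit y dependence, so ∂L/∂y = 0 and the Euler-Lagrange equation gives
    d/dx( y' / sqrt(1 + (y')^2) ) = 0  ⇒  y' / sqrt(1 + (y')^2) = const.
Hence y' is constant, so y(x) is affine.
Fitting the endpoints (-4, 0) and (3, 2):
    slope m = (2 − 0) / (3 − (-4)) = 2/7,
    intercept c = 0 − m·(-4) = 8/7.
Extremal: y(x) = (2/7) x + 8/7.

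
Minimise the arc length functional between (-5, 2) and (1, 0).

Arc-length functional: J[y] = ∫ sqrt(1 + (y')^2) dx.
Lagrangian L = sqrt(1 + (y')^2) has no explicit y dependence, so ∂L/∂y = 0 and the Euler-Lagrange equation gives
    d/dx( y' / sqrt(1 + (y')^2) ) = 0  ⇒  y' / sqrt(1 + (y')^2) = const.
Hence y' is constant, so y(x) is affine.
Fitting the endpoints (-5, 2) and (1, 0):
    slope m = (0 − 2) / (1 − (-5)) = -1/3,
    intercept c = 2 − m·(-5) = 1/3.
Extremal: y(x) = (-1/3) x + 1/3.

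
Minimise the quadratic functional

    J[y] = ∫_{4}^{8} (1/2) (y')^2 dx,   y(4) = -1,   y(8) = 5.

The Lagrangian is L = (1/2) (y')^2.
Compute ∂L/∂y = 0, ∂L/∂y' = y'.
The Euler-Lagrange equation d/dx(∂L/∂y') − ∂L/∂y = 0 reduces to
    y'' = 0.
Its general solution is
    y(x) = A x + B,
with A, B fixed by the endpoint conditions.
Applying the endpoint conditions y(4) = -1 and y(8) = 5: solve A·4 + B = -1 and A·8 + B = 5. Subtracting gives A(8 − 4) = 5 − -1, so A = 3/2, and B = -1 − A·4 = -7. Therefore
    y(x) = (3/2) x - 7.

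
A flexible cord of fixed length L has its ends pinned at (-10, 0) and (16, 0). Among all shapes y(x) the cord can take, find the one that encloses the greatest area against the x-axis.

Set up the augmented Lagrangian using a multiplier λ for the length constraint:
    F(y, y') = y − λ sqrt(1 + y'^2).
F has no explicit x dependence, so the Beltrami identity yields a first integral
    F − y' ∂F/∂y' = C.
Compute ∂F/∂y' = −λ y' / sqrt(1 + y'^2). Then
    y − λ sqrt(1 + y'^2) + λ y'^2 / sqrt(1 + y'^2) = C
    ⇒  y − λ / sqrt(1 + y'^2) = C.
Solving for y' and integrating gives
    (x − a)^2 + (y − b)^2 = λ^2,
a circular arc of radius λ. The constants a, b are determined by the endpoint conditions y(-10) = y(16) = 0, and λ is fixed implicitly by the length constraint
    ∫_{-10}^{16} sqrt(1 + y'^2) dx = L.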